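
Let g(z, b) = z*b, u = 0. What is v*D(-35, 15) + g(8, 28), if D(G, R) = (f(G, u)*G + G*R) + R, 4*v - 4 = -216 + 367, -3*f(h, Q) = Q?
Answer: -39077/2 ≈ -19539.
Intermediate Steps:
f(h, Q) = -Q/3
g(z, b) = b*z
v = 155/4 (v = 1 + (-216 + 367)/4 = 1 + (¼)*151 = 1 + 151/4 = 155/4 ≈ 38.750)
D(G, R) = R + G*R (D(G, R) = ((-⅓*0)*G + G*R) + R = (0*G + G*R) + R = (0 + G*R) + R = G*R + R = R + G*R)
v*D(-35, 15) + g(8, 28) = 155*(15*(1 - 35))/4 + 28*8 = 155*(15*(-34))/4 + 224 = (155/4)*(-510) + 224 = -39525/2 + 224 = -39077/2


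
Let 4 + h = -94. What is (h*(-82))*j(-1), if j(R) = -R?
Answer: 8036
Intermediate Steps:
h = -98 (h = -4 - 94 = -98)
(h*(-82))*j(-1) = (-98*(-82))*(-1*(-1)) = 8036*1 = 8036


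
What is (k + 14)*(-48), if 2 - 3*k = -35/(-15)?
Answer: -2000/3 ≈ -666.67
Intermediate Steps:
k = -⅑ (k = ⅔ - (-35)/(3*(-15)) = ⅔ - (-35)*(-1)/(3*15) = ⅔ - ⅓*7/3 = ⅔ - 7/9 = -⅑ ≈ -0.11111)
(k + 14)*(-48) = (-⅑ + 14)*(-48) = (125/9)*(-48) = -2000/3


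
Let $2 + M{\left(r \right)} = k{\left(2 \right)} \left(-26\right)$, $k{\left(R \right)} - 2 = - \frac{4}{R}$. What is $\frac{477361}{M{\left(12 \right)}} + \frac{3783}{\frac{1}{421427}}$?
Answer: $\frac{3188039321}{2} \approx 1.594 \cdot 10^{9}$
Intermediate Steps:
$k{\left(R \right)} = 2 - \frac{4}{R}$
$M{\left(r \right)} = -2$ ($M{\left(r \right)} = -2 + \left(2 - \frac{4}{2}\right) \left(-26\right) = -2 + \left(2 - 2\right) \left(-26\right) = -2 + 0 \left(-26\right) = -2 + 0 = -2$)
$\frac{477361}{M{\left(12 \right)}} + \frac{3783}{\frac{1}{421427}} = \frac{477361}{-2} + \frac{3783}{\frac{1}{421427}} = 477361 \left(- \frac{1}{2}\right) + 3783 \frac{1}{\frac{1}{421427}} = - \frac{477361}{2} + 3783 \cdot 421427 = - \frac{477361}{2} + 1594258341 = \frac{3188039321}{2}$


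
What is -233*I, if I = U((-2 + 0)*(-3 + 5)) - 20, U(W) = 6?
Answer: 3262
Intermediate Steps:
I = -14 (I = 6 - 20 = -14)
-233*I = -233*(-14) = 3262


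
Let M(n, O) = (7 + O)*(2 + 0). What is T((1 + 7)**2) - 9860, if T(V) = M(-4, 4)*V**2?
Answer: 80252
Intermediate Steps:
M(n, O) = 14 + 2*O (M(n, O) = (7 + O)*2 = 14 + 2*O)
T(V) = 22*V**2 (T(V) = (14 + 2*4)*V**2 = (14 + 8)*V**2 = 22*V**2)
T((1 + 7)**2) - 9860 = 22*((1 + 7)**2)**2 - 9860 = 22*(8**2)**2 - 9860 = 22*64**2 - 9860 = 22*4096 - 9860 = 90112 - 9860 = 80252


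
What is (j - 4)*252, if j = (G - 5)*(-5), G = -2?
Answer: 7812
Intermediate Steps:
j = 35 (j = (-2 - 5)*(-5) = -7*(-5) = 35)
(j - 4)*252 = (35 - 4)*252 = 31*252 = 7812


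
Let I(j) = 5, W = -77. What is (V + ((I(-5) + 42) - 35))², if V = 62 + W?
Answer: 9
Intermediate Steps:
V = -15 (V = 62 - 77 = -15)
(V + ((I(-5) + 42) - 35))² = (-15 + ((5 + 42) - 35))² = (-15 + (47 - 35))² = (-15 + 12)² = (-3)² = 9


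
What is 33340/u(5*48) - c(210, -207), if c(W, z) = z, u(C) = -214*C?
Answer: 529909/2568 ≈ 206.35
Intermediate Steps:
33340/u(5*48) - c(210, -207) = 33340/((-1070*48)) - 1*(-207) = 33340/((-214*240)) + 207 = 33340/(-51360) + 207 = 33340*(-1/51360) + 207 = -1667/2568 + 207 = 529909/2568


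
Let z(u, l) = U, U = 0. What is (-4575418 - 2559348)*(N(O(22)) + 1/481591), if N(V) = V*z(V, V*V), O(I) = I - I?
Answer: -7134766/481591 ≈ -14.815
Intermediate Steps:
z(u, l) = 0
O(I) = 0
N(V) = 0 (N(V) = V*0 = 0)
(-4575418 - 2559348)*(N(O(22)) + 1/481591) = (-4575418 - 2559348)*(0 + 1/481591) = -7134766*(0 + 1/481591) = -7134766*1/481591 = -7134766/481591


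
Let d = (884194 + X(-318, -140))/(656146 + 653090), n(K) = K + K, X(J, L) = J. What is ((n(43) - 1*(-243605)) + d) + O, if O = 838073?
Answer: 354071314045/327309 ≈ 1.0818e+6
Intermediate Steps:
n(K) = 2*K
d = 220969/327309 (d = (884194 - 318)/(656146 + 653090) = 883876/1309236 = 883876*(1/1309236) = 220969/327309 ≈ 0.67511)
((n(43) - 1*(-243605)) + d) + O = ((2*43 - 1*(-243605)) + 220969/327309) + 838073 = ((86 + 243605) + 220969/327309) + 838073 = (243691 + 220969/327309) + 838073 = 79762478488/327309 + 838073 = 354071314045/327309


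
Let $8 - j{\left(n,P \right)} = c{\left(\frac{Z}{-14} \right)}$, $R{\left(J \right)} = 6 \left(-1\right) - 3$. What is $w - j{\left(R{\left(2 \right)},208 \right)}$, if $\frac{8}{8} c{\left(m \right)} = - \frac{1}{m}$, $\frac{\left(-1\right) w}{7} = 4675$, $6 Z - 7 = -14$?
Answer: $-32745$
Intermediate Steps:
$Z = - \frac{7}{6}$ ($Z = \frac{7}{6} + \frac{1}{6} \left(-14\right) = \frac{7}{6} - \frac{7}{3} = - \frac{7}{6} \approx -1.1667$)
$w = -32725$ ($w = \left(-7\right) 4675 = -32725$)
$R{\left(J \right)} = -9$ ($R{\left(J \right)} = -6 - 3 = -9$)
$c{\left(m \right)} = - \frac{1}{m}$
$j{\left(n,P \right)} = 20$ ($j{\left(n,P \right)} = 8 - - \frac{1}{\left(- \frac{7}{6}\right) \frac{1}{-14}} = 8 - - \frac{1}{\left(- \frac{7}{6}\right) \left(- \frac{1}{14}\right)} = 8 - - \frac{1}{\frac{1}{12}} = 8 - \left(-1\right) 12 = 8 - -12 = 8 + 12 = 20$)
$w - j{\left(R{\left(2 \right)},208 \right)} = -32725 - 20 = -32745$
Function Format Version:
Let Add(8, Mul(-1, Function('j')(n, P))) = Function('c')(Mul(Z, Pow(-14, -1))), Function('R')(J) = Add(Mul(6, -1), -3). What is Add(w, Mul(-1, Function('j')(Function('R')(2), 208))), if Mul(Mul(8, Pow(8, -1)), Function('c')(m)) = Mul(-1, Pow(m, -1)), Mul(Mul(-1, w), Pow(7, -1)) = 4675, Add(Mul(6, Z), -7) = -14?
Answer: -32745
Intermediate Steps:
Z = Rational(-7, 6) (Z = Add(Rational(7, 6), Mul(Rational(1, 6), -14)) = Add(Rational(7, 6), Rational(-7, 3)) = Rational(-7, 6) ≈ -1.1667)
w = -32725 (w = Mul(-7, 4675) = -32725)
Function('R')(J) = -9 (Function('R')(J) = Add(-6, -3) = -9)
Function('c')(m) = Mul(-1, Pow(m, -1))
Function('j')(n, P) = 20 (Function('j')(n, P) = Add(8, Mul(-1, Mul(-1, Pow(Mul(Rational(-7, 6), Pow(-14, -1)), -1)))) = Add(8, Mul(-1, Mul(-1, Pow(Mul(Rational(-7, 6), Rational(-1, 14)), -1)))) = Add(8, Mul(-1, Mul(-1, Pow(Rational(1, 12), -1)))) = Add(8, Mul(-1, Mul(-1, 12))) = Add(8, Mul(-1, -12)) = Add(8, 12) = 20)
Add(w, Mul(-1, Function('j')(Function('R')(2), 208))) = Add(-32725, Mul(-1, 20)) = Add(-32725, -20) = -32745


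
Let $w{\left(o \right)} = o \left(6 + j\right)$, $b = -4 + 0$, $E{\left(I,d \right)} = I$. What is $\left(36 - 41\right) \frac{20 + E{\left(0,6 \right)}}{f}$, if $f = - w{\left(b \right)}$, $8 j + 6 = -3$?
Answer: $- \frac{200}{39} \approx -5.1282$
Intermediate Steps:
$j = - \frac{9}{8}$ ($j = - \frac{3}{4} + \frac{1}{8} \left(-3\right) = - \frac{3}{4} - \frac{3}{8} = - \frac{9}{8} \approx -1.125$)
$b = -4$
$w{\left(o \right)} = \frac{39 o}{8}$ ($w{\left(o \right)} = o \left(6 - \frac{9}{8}\right) = o \frac{39}{8} = \frac{39 o}{8}$)
$f = \frac{39}{2}$ ($f = - \frac{39 \left(-4\right)}{8} = \left(-1\right) \left(- \frac{39}{2}\right) = \frac{39}{2} \approx 19.5$)
$\left(36 - 41\right) \frac{20 + E{\left(0,6 \right)}}{f} = \left(36 - 41\right) \frac{20 + 0}{\frac{39}{2}} = - 5 \cdot 20 \cdot \frac{2}{39} = \left(-5\right) \frac{40}{39} = - \frac{200}{39}$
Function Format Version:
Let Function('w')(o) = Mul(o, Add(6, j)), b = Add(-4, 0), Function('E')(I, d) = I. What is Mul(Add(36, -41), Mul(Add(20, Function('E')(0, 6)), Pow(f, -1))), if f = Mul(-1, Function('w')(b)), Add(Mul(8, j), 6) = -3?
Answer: Rational(-200, 39) ≈ -5.1282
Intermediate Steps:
j = Rational(-9, 8) (j = Add(Rational(-3, 4), Mul(Rational(1, 8), -3)) = Add(Rational(-3, 4), Rational(-3, 8)) = Rational(-9, 8) ≈ -1.1250)
b = -4
Function('w')(o) = Mul(Rational(39, 8), o) (Function('w')(o) = Mul(o, Add(6, Rational(-9, 8))) = Mul(o, Rational(39, 8)) = Mul(Rational(39, 8), o))
f = Rational(39, 2) (f = Mul(-1, Mul(Rational(39, 8), -4)) = Mul(-1, Rational(-39, 2)) = Rational(39, 2) ≈ 19.500)
Mul(Add(36, -41), Mul(Add(20, Function('E')(0, 6)), Pow(f, -1))) = Mul(Add(36, -41), Mul(Add(20, 0), Pow(Rational(39, 2), -1))) = Mul(-5, Mul(20, Rational(2, 39))) = Mul(-5, Rational(40, 39)) = Rational(-200, 39)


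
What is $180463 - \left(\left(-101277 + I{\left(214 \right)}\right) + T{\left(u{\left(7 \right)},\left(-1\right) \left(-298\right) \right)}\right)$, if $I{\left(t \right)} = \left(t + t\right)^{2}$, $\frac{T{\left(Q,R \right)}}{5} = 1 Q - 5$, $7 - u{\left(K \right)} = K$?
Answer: $98581$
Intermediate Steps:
$u{\left(K \right)} = 7 - K$
$T{\left(Q,R \right)} = -25 + 5 Q$ ($T{\left(Q,R \right)} = 5 \left(1 Q - 5\right) = 5 \left(Q - 5\right) = 5 \left(-5 + Q\right) = -25 + 5 Q$)
$I{\left(t \right)} = 4 t^{2}$ ($I{\left(t \right)} = \left(2 t\right)^{2} = 4 t^{2}$)
$180463 - \left(\left(-101277 + I{\left(214 \right)}\right) + T{\left(u{\left(7 \right)},\left(-1\right) \left(-298\right) \right)}\right) = 180463 - \left(\left(-101277 + 4 \cdot 214^{2}\right) - \left(25 - 5 \left(7 - 7\right)\right)\right) = 180463 - \left(\left(-101277 + 4 \cdot 45796\right) - \left(25 - 5 \left(7 - 7\right)\right)\right) = 180463 - \left(\left(-101277 + 183184\right) + \left(-25 + 5 \cdot 0\right)\right) = 180463 - \left(81907 + \left(-25 + 0\right)\right) = 180463 - \left(81907 - 25\right) = 180463 - 81882 = 98581$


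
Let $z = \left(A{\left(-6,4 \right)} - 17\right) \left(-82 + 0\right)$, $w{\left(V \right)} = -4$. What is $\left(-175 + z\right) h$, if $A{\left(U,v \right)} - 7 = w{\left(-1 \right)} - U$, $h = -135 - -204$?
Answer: $33189$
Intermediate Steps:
$h = 69$ ($h = -135 + 204 = 69$)
$A{\left(U,v \right)} = 3 - U$ ($A{\left(U,v \right)} = 7 - \left(4 + U\right) = 3 - U$)
$z = 656$ ($z = \left(\left(3 - -6\right) - 17\right) \left(-82 + 0\right) = \left(\left(3 + 6\right) - 17\right) \left(-82\right) = \left(9 - 17\right) \left(-82\right) = \left(-8\right) \left(-82\right) = 656$)
$\left(-175 + z\right) h = \left(-175 + 656\right) 69 = 481 \cdot 69 = 33189$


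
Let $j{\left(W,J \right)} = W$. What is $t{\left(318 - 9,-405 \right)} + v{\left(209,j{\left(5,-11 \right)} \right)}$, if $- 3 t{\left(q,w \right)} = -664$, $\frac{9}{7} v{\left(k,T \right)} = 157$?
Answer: $\frac{3091}{9} \approx 343.44$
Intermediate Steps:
$v{\left(k,T \right)} = \frac{1099}{9}$ ($v{\left(k,T \right)} = \frac{7}{9} \cdot 157 = \frac{1099}{9}$)
$t{\left(q,w \right)} = \frac{664}{3}$ ($t{\left(q,w \right)} = \left(- \frac{1}{3}\right) \left(-664\right) = \frac{664}{3}$)
$t{\left(318 - 9,-405 \right)} + v{\left(209,j{\left(5,-11 \right)} \right)} = \frac{664}{3} + \frac{1099}{9} = \frac{3091}{9}$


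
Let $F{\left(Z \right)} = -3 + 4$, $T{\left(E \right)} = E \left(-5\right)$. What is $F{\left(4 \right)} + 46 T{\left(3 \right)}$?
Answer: $-689$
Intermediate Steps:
$T{\left(E \right)} = - 5 E$
$F{\left(Z \right)} = 1$
$F{\left(4 \right)} + 46 T{\left(3 \right)} = 1 + 46 \left(\left(-5\right) 3\right) = 1 + 46 \left(-15\right) = 1 - 690 = -689$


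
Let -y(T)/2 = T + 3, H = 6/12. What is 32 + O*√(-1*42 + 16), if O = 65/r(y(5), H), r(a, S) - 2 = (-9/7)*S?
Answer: 32 + 910*I*√26/19 ≈ 32.0 + 244.22*I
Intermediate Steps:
H = ½ (H = 6*(1/12) = ½ ≈ 0.50000)
y(T) = -6 - 2*T (y(T) = -2*(T + 3) = -2*(3 + T) = -6 - 2*T)
r(a, S) = 2 - 9*S/7 (r(a, S) = 2 + (-9/7)*S = 2 + (-9*⅐)*S = 2 - 9*S/7)
O = 910/19 (O = 65/(2 - 9/7*½) = 65/(2 - 9/14) = 65/(19/14) = 65*(14/19) = 910/19 ≈ 47.895)
32 + O*√(-1*42 + 16) = 32 + 910*√(-1*42 + 16)/19 = 32 + 910*√(-42 + 16)/19 = 32 + 910*√(-26)/19 = 32 + 910*(I*√26)/19 = 32 + 910*I*√26/19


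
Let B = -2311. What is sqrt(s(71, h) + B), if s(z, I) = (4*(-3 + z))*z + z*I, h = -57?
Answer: sqrt(12954) ≈ 113.82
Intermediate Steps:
s(z, I) = I*z + z*(-12 + 4*z) (s(z, I) = (-12 + 4*z)*z + I*z = z*(-12 + 4*z) + I*z = I*z + z*(-12 + 4*z))
sqrt(s(71, h) + B) = sqrt(71*(-12 - 57 + 4*71) - 2311) = sqrt(71*(-12 - 57 + 284) - 2311) = sqrt(71*215 - 2311) = sqrt(15265 - 2311) = sqrt(12954)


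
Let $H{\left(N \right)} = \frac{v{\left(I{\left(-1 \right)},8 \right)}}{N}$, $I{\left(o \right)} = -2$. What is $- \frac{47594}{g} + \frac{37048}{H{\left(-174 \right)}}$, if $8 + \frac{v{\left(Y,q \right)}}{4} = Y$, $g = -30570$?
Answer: $\frac{492667211}{3057} \approx 1.6116 \cdot 10^{5}$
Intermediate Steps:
$v{\left(Y,q \right)} = -32 + 4 Y$
$H{\left(N \right)} = - \frac{40}{N}$ ($H{\left(N \right)} = \frac{-32 + 4 \left(-2\right)}{N} = \frac{-32 - 8}{N} = - \frac{40}{N}$)
$- \frac{47594}{g} + \frac{37048}{H{\left(-174 \right)}} = - \frac{47594}{-30570} + \frac{37048}{\left(-40\right) \frac{1}{-174}} = \left(-47594\right) \left(- \frac{1}{30570}\right) + \frac{37048}{\left(-40\right) \left(- \frac{1}{174}\right)} = \frac{23797}{15285} + \frac{37048}{\frac{20}{87}} = \frac{23797}{15285} + 37048 \cdot \frac{87}{20} = \frac{23797}{15285} + \frac{805794}{5} = \frac{492667211}{3057}$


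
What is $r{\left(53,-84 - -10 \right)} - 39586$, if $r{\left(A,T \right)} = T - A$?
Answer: $-39713$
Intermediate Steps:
$r{\left(53,-84 - -10 \right)} - 39586 = \left(\left(-84 - -10\right) - 53\right) - 39586 = \left(\left(-84 + 10\right) - 53\right) - 39586 = \left(-74 - 53\right) - 39586 = -127 - 39586 = -39713$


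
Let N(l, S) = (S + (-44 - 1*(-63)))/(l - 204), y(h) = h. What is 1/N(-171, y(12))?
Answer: -375/31 ≈ -12.097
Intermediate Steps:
N(l, S) = (19 + S)/(-204 + l) (N(l, S) = (S + (-44 + 63))/(-204 + l) = (S + 19)/(-204 + l) = (19 + S)/(-204 + l))
1/N(-171, y(12)) = 1/((19 + 12)/(-204 - 171)) = 1/(31/(-375)) = 1/(-1/375*31) = 1/(-31/375) = -375/31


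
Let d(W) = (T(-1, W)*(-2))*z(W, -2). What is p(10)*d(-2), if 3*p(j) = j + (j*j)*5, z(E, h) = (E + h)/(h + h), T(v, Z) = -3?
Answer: 1020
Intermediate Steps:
z(E, h) = (E + h)/(2*h) (z(E, h) = (E + h)/((2*h)) = (E + h)*(1/(2*h)) = (E + h)/(2*h))
d(W) = 3 - 3*W/2 (d(W) = (-3*(-2))*((½)*(W - 2)/(-2)) = 6*((½)*(-½)*(-2 + W)) = 6*(½ - W/4) = 3 - 3*W/2)
p(j) = j/3 + 5*j²/3 (p(j) = (j + (j*j)*5)/3 = (j + j²*5)/3 = (j + 5*j²)/3 = j/3 + 5*j²/3)
p(10)*d(-2) = ((⅓)*10*(1 + 5*10))*(3 - 3/2*(-2)) = ((⅓)*10*(1 + 50))*(3 + 3) = ((⅓)*10*51)*6 = 170*6 = 1020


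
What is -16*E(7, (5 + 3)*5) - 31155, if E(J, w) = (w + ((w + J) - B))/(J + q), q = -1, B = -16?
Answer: -94289/3 ≈ -31430.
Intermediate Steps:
E(J, w) = (16 + J + 2*w)/(-1 + J) (E(J, w) = (w + ((w + J) - 1*(-16)))/(J - 1) = (w + ((J + w) + 16))/(-1 + J) = (w + (16 + J + w))/(-1 + J) = (16 + J + 2*w)/(-1 + J))
-16*E(7, (5 + 3)*5) - 31155 = -16*(16 + 7 + 2*((5 + 3)*5))/(-1 + 7) - 31155 = -16*(16 + 7 + 2*(8*5))/6 - 31155 = -8*(16 + 7 + 2*40)/3 - 31155 = -8*(16 + 7 + 80)/3 - 31155 = -8*103/3 - 31155 = -16*103/6 - 31155 = -824/3 - 31155 = -94289/3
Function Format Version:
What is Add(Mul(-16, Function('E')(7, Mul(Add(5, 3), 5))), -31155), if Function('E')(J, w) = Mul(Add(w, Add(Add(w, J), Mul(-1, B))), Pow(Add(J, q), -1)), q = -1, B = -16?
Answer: Rational(-94289, 3) ≈ -31430.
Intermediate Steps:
Function('E')(J, w) = Mul(Pow(Add(-1, J), -1), Add(16, J, Mul(2, w))) (Function('E')(J, w) = Mul(Add(w, Add(Add(w, J), Mul(-1, -16))), Pow(Add(J, -1), -1)) = Mul(Add(w, Add(Add(J, w), 16)), Pow(Add(-1, J), -1)) = Mul(Add(w, Add(16, J, w)), Pow(Add(-1, J), -1)) = Mul(Add(16, J, Mul(2, w)), Pow(Add(-1, J), -1)) = Mul(Pow(Add(-1, J), -1), Add(16, J, Mul(2, w))))
Add(Mul(-16, Function('E')(7, Mul(Add(5, 3), 5))), -31155) = Add(Mul(-16, Mul(Pow(Add(-1, 7), -1), Add(16, 7, Mul(2, Mul(Add(5, 3), 5))))), -31155) = Add(Mul(-16, Mul(Pow(6, -1), Add(16, 7, Mul(2, Mul(8, 5))))), -31155) = Add(Mul(-16, Mul(Rational(1, 6), Add(16, 7, Mul(2, 40)))), -31155) = Add(Mul(-16, Mul(Rational(1, 6), Add(16, 7, 80))), -31155) = Add(Mul(-16, Mul(Rational(1, 6), 103)), -31155) = Add(Mul(-16, Rational(103, 6)), -31155) = Add(Rational(-824, 3), -31155) = Rational(-94289, 3)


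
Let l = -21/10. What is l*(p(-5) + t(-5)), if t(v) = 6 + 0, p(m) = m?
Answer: -21/10 ≈ -2.1000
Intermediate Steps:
t(v) = 6
l = -21/10 (l = -21*1/10 = -21/10 ≈ -2.1000)
l*(p(-5) + t(-5)) = -21*(-5 + 6)/10 = -21/10*1 = -21/10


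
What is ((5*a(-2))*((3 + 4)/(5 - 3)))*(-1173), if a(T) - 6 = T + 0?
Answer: -82110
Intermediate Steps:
a(T) = 6 + T (a(T) = 6 + (T + 0) = 6 + T)
((5*a(-2))*((3 + 4)/(5 - 3)))*(-1173) = ((5*(6 - 2))*((3 + 4)/(5 - 3)))*(-1173) = ((5*4)*(7/2))*(-1173) = (20*(7*(½)))*(-1173) = (20*(7/2))*(-1173) = 70*(-1173) = -82110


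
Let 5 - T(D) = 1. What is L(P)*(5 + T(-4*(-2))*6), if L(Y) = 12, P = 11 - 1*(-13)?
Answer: 348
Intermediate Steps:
T(D) = 4 (T(D) = 5 - 1*1 = 5 - 1 = 4)
P = 24 (P = 11 + 13 = 24)
L(P)*(5 + T(-4*(-2))*6) = 12*(5 + 4*6) = 12*(5 + 24) = 12*29 = 348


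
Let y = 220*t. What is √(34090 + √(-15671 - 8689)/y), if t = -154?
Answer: √(20211961000 - 35*I*√6090)/770 ≈ 184.63 - 1.2475e-5*I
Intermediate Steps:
y = -33880 (y = 220*(-154) = -33880)
√(34090 + √(-15671 - 8689)/y) = √(34090 + √(-15671 - 8689)/(-33880)) = √(34090 + √(-24360)*(-1/33880)) = √(34090 + (2*I*√6090)*(-1/33880)) = √(34090 - I*√6090/16940)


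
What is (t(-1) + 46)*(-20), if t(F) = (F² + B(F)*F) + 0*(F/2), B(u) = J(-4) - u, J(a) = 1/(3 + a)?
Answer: -940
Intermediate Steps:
B(u) = -1 - u (B(u) = 1/(3 - 4) - u = 1/(-1) - u = -1 - u)
t(F) = F² + F*(-1 - F) (t(F) = (F² + (-1 - F)*F) + 0*(F/2) = (F² + F*(-1 - F)) + 0*(F*(½)) = (F² + F*(-1 - F)) + 0*(F/2) = (F² + F*(-1 - F)) + 0 = F² + F*(-1 - F))
(t(-1) + 46)*(-20) = (-1*(-1) + 46)*(-20) = (1 + 46)*(-20) = 47*(-20) = -940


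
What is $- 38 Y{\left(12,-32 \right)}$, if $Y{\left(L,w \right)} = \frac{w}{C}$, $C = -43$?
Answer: $- \frac{1216}{43} \approx -28.279$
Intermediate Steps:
$Y{\left(L,w \right)} = - \frac{w}{43}$ ($Y{\left(L,w \right)} = \frac{w}{-43} = w \left(- \frac{1}{43}\right) = - \frac{w}{43}$)
$- 38 Y{\left(12,-32 \right)} = - 38 \left(\left(- \frac{1}{43}\right) \left(-32\right)\right) = \left(-38\right) \frac{32}{43} = - \frac{1216}{43}$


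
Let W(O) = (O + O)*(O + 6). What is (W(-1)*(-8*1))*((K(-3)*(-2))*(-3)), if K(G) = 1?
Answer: 480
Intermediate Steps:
W(O) = 2*O*(6 + O) (W(O) = (2*O)*(6 + O) = 2*O*(6 + O))
(W(-1)*(-8*1))*((K(-3)*(-2))*(-3)) = ((2*(-1)*(6 - 1))*(-8*1))*((1*(-2))*(-3)) = ((2*(-1)*5)*(-8))*(-2*(-3)) = -10*(-8)*6 = 80*6 = 480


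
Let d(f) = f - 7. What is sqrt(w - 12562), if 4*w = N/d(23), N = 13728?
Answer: I*sqrt(49390)/2 ≈ 111.12*I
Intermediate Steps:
d(f) = -7 + f
w = 429/2 (w = (13728/(-7 + 23))/4 = (13728/16)/4 = (13728*(1/16))/4 = (1/4)*858 = 429/2 ≈ 214.50)
sqrt(w - 12562) = sqrt(429/2 - 12562) = sqrt(-24695/2) = I*sqrt(49390)/2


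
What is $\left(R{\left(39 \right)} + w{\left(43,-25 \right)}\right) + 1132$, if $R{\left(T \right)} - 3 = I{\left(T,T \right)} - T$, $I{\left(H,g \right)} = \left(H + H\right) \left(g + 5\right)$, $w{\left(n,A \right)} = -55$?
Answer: $4473$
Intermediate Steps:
$I{\left(H,g \right)} = 2 H \left(5 + g\right)$
$R{\left(T \right)} = 3 - T + 2 T \left(5 + T\right)$ ($R{\left(T \right)} = 3 + \left(2 T \left(5 + T\right) - T\right) = 3 + \left(- T + 2 T \left(5 + T\right)\right) = 3 - T + 2 T \left(5 + T\right)$)
$\left(R{\left(39 \right)} + w{\left(43,-25 \right)}\right) + 1132 = \left(\left(3 - 39 + 2 \cdot 39 \left(5 + 39\right)\right) - 55\right) + 1132 = \left(\left(3 - 39 + 2 \cdot 39 \cdot 44\right) - 55\right) + 1132 = \left(\left(3 - 39 + 3432\right) - 55\right) + 1132 = \left(3396 - 55\right) + 1132 = 3341 + 1132 = 4473$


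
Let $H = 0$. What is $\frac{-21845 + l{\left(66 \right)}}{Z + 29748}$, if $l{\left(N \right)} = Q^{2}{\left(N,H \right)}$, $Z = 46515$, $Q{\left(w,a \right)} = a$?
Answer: $- \frac{21845}{76263} \approx -0.28644$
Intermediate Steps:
$l{\left(N \right)} = 0$ ($l{\left(N \right)} = 0^{2} = 0$)
$\frac{-21845 + l{\left(66 \right)}}{Z + 29748} = \frac{-21845 + 0}{46515 + 29748} = - \frac{21845}{76263}$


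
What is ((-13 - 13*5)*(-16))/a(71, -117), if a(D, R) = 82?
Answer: 624/41 ≈ 15.220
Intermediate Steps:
((-13 - 13*5)*(-16))/a(71, -117) = ((-13 - 13*5)*(-16))/82 = ((-13 - 65)*(-16))*(1/82) = -78*(-16)*(1/82) = 1248*(1/82) = 624/41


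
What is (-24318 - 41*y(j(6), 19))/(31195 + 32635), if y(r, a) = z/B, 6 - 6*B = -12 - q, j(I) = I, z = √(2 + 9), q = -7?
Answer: -12159/31915 - 123*√11/351065 ≈ -0.38214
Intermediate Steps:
z = √11 ≈ 3.3166
B = 11/6 (B = 1 - (-12 - 1*(-7))/6 = 1 - (-12 + 7)/6 = 1 - ⅙*(-5) = 1 + ⅚ = 11/6 ≈ 1.8333)
y(r, a) = 6*√11/11 (y(r, a) = √11/(11/6) = √11*(6/11) = 6*√11/11)
(-24318 - 41*y(j(6), 19))/(31195 + 32635) = (-24318 - 246*√11/11)/(31195 + 32635) = (-24318 - 246*√11/11)/63830 = (-24318 - 246*√11/11)*(1/63830) = -12159/31915 - 123*√11/351065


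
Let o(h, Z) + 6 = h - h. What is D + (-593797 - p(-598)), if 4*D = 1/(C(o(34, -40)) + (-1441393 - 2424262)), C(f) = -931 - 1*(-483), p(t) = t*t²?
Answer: 3297838360678739/15464412 ≈ 2.1325e+8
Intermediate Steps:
p(t) = t³
o(h, Z) = -6 (o(h, Z) = -6 + (h - h) = -6 + 0 = -6)
C(f) = -448 (C(f) = -931 + 483 = -448)
D = -1/15464412 (D = 1/(4*(-448 + (-1441393 - 2424262))) = 1/(4*(-448 - 3865655)) = (¼)/(-3866103) = (¼)*(-1/3866103) = -1/15464412 ≈ -6.4665e-8)
D + (-593797 - p(-598)) = -1/15464412 + (-593797 - 1*(-598)³) = -1/15464412 + (-593797 - 1*(-213847192)) = -1/15464412 + (-593797 + 213847192) = -1/15464412 + 213253395 = 3297838360678739/15464412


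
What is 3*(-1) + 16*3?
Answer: 45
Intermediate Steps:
3*(-1) + 16*3 = -3 + 48 = 45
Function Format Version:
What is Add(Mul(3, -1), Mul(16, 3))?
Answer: 45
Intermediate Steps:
Add(Mul(3, -1), Mul(16, 3)) = Add(-3, 48) = 45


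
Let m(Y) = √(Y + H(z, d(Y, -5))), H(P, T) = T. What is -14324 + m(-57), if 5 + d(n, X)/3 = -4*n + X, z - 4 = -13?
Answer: -14324 + √597 ≈ -14300.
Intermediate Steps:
z = -9 (z = 4 - 13 = -9)
d(n, X) = -15 - 12*n + 3*X (d(n, X) = -15 + 3*(-4*n + X) = -15 + 3*(X - 4*n) = -15 + (-12*n + 3*X) = -15 - 12*n + 3*X)
m(Y) = √(-30 - 11*Y) (m(Y) = √(Y + (-15 - 12*Y + 3*(-5))) = √(Y + (-15 - 12*Y - 15)) = √(Y + (-30 - 12*Y)) = √(-30 - 11*Y))
-14324 + m(-57) = -14324 + √(-30 - 11*(-57)) = -14324 + √(-30 + 627) = -14324 + √597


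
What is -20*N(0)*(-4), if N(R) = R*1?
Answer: 0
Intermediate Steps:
N(R) = R
-20*N(0)*(-4) = -20*0*(-4) = 0*(-4) = 0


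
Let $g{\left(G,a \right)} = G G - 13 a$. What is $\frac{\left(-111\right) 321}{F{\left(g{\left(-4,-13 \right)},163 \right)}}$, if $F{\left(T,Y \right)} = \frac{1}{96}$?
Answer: $-3420576$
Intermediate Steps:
$g{\left(G,a \right)} = G^{2} - 13 a$
$F{\left(T,Y \right)} = \frac{1}{96}$
$\frac{\left(-111\right) 321}{F{\left(g{\left(-4,-13 \right)},163 \right)}} = \left(-111\right) 321 \frac{1}{\frac{1}{96}} = \left(-35631\right) 96 = -3420576$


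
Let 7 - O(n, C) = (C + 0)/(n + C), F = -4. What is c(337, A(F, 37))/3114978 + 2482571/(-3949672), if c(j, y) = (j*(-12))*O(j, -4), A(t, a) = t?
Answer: -435406003985189/682824346990488 ≈ -0.63765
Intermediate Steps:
O(n, C) = 7 - C/(C + n) (O(n, C) = 7 - (C + 0)/(n + C) = 7 - C/(C + n))
c(j, y) = -12*j*(-24 + 7*j)/(-4 + j) (c(j, y) = (j*(-12))*((6*(-4) + 7*j)/(-4 + j)) = (-12*j)*((-24 + 7*j)/(-4 + j)) = -12*j*(-24 + 7*j)/(-4 + j))
c(337, A(F, 37))/3114978 + 2482571/(-3949672) = (12*337*(24 - 7*337)/(-4 + 337))/3114978 + 2482571/(-3949672) = (12*337*(24 - 2359)/333)*(1/3114978) + 2482571*(-1/3949672) = (12*337*(1/333)*(-2335))*(1/3114978) - 2482571/3949672 = -3147580/111*1/3114978 - 2482571/3949672 = -1573790/172881279 - 2482571/3949672 = -435406003985189/682824346990488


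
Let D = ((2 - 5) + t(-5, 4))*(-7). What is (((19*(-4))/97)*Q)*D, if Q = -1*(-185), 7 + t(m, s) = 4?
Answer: -590520/97 ≈ -6087.8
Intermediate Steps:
t(m, s) = -3 (t(m, s) = -7 + 4 = -3)
Q = 185
D = 42 (D = ((2 - 5) - 3)*(-7) = (-3 - 3)*(-7) = -6*(-7) = 42)
(((19*(-4))/97)*Q)*D = (((19*(-4))/97)*185)*42 = (-76*1/97*185)*42 = -76/97*185*42 = -14060/97*42 = -590520/97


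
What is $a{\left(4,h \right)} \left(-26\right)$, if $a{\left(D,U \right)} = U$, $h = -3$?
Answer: $78$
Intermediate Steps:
$a{\left(4,h \right)} \left(-26\right) = \left(-3\right) \left(-26\right) = 78$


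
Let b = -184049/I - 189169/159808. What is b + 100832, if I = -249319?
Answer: 4017448842342345/39843170752 ≈ 1.0083e+5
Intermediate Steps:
b = -17750923319/39843170752 (b = -184049/(-249319) - 189169/159808 = -184049*(-1/249319) - 189169*1/159808 = 184049/249319 - 189169/159808 = -17750923319/39843170752 ≈ -0.44552)
b + 100832 = -17750923319/39843170752 + 100832 = 4017448842342345/39843170752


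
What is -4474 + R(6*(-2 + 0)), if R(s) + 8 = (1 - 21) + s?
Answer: -4514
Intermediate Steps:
R(s) = -28 + s (R(s) = -8 + ((1 - 21) + s) = -8 + (-20 + s) = -28 + s)
-4474 + R(6*(-2 + 0)) = -4474 + (-28 + 6*(-2 + 0)) = -4474 + (-28 + 6*(-2)) = -4474 + (-28 - 12) = -4474 - 40 = -4514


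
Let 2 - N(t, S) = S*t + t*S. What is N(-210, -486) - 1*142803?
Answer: -346921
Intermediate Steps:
N(t, S) = 2 - 2*S*t (N(t, S) = 2 - (S*t + t*S) = 2 - (S*t + S*t) = 2 - 2*S*t)
N(-210, -486) - 1*142803 = (2 - 2*(-486)*(-210)) - 1*142803 = (2 - 204120) - 142803 = -204118 - 142803 = -346921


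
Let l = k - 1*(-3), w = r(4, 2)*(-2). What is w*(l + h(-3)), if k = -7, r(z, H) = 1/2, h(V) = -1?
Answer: 5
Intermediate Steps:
r(z, H) = 1/2
w = -1 (w = (1/2)*(-2) = -1)
l = -4 (l = -7 - 1*(-3) = -7 + 3 = -4)
w*(l + h(-3)) = -(-4 - 1) = -1*(-5) = 5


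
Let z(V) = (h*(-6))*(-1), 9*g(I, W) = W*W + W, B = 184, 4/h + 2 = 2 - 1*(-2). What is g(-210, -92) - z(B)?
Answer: 8264/9 ≈ 918.22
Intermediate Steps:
h = 2 (h = 4/(-2 + (2 - 1*(-2))) = 4/(-2 + (2 + 2)) = 4/(-2 + 4) = 4/2 = 4*(½) = 2)
g(I, W) = W/9 + W²/9 (g(I, W) = (W*W + W)/9 = (W² + W)/9 = (W + W²)/9 = W/9 + W²/9)
z(V) = 12 (z(V) = (2*(-6))*(-1) = -12*(-1) = 12)
g(-210, -92) - z(B) = (⅑)*(-92)*(1 - 92) - 1*12 = (⅑)*(-92)*(-91) - 12 = 8372/9 - 12 = 8264/9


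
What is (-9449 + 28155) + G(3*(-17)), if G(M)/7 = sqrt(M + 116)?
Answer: 18706 + 7*sqrt(65) ≈ 18762.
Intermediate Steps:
G(M) = 7*sqrt(116 + M) (G(M) = 7*sqrt(M + 116) = 7*sqrt(116 + M))
(-9449 + 28155) + G(3*(-17)) = (-9449 + 28155) + 7*sqrt(116 + 3*(-17)) = 18706 + 7*sqrt(116 - 51) = 18706 + 7*sqrt(65)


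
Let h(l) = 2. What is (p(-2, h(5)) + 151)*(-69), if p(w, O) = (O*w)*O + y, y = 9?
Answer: -10488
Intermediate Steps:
p(w, O) = 9 + w*O**2 (p(w, O) = (O*w)*O + 9 = w*O**2 + 9 = 9 + w*O**2)
(p(-2, h(5)) + 151)*(-69) = ((9 - 2*2**2) + 151)*(-69) = ((9 - 2*4) + 151)*(-69) = ((9 - 8) + 151)*(-69) = (1 + 151)*(-69) = 152*(-69) = -10488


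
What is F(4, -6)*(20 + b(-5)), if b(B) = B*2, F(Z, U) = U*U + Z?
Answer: 400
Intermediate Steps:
F(Z, U) = Z + U² (F(Z, U) = U² + Z = Z + U²)
b(B) = 2*B
F(4, -6)*(20 + b(-5)) = (4 + (-6)²)*(20 + 2*(-5)) = (4 + 36)*(20 - 10) = 40*10 = 400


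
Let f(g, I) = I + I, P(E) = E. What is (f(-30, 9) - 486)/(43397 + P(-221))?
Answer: -39/3598 ≈ -0.010839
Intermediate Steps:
f(g, I) = 2*I
(f(-30, 9) - 486)/(43397 + P(-221)) = (2*9 - 486)/(43397 - 221) = (18 - 486)/43176 = -468*1/43176 = -39/3598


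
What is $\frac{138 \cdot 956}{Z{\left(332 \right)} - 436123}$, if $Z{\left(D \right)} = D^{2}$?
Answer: $- \frac{43976}{108633} \approx -0.40481$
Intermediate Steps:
$\frac{138 \cdot 956}{Z{\left(332 \right)} - 436123} = \frac{138 \cdot 956}{332^{2} - 436123} = \frac{131928}{110224 - 436123} = \frac{131928}{-325899} = 131928 \left(- \frac{1}{325899}\right) = - \frac{43976}{108633}$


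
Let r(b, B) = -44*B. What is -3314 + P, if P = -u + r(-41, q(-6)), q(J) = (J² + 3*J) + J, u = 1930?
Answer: -5772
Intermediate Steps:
q(J) = J² + 4*J
P = -2458 (P = -1*1930 - (-264)*(4 - 6) = -1930 - (-264)*(-2) = -1930 - 44*12 = -1930 - 528 = -2458)
-3314 + P = -3314 - 2458 = -5772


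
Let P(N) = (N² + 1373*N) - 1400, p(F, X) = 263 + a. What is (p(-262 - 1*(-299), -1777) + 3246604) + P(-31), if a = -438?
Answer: 3203427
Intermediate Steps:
p(F, X) = -175 (p(F, X) = 263 - 438 = -175)
P(N) = -1400 + N² + 1373*N
(p(-262 - 1*(-299), -1777) + 3246604) + P(-31) = (-175 + 3246604) + (-1400 + (-31)² + 1373*(-31)) = 3246429 + (-1400 + 961 - 42563) = 3246429 - 43002 = 3203427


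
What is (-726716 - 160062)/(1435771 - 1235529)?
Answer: -443389/100121 ≈ -4.4285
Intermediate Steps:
(-726716 - 160062)/(1435771 - 1235529) = -886778/200242 = -886778*1/200242 = -443389/100121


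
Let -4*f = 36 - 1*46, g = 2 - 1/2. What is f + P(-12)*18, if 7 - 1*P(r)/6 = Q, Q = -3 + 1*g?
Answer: 1841/2 ≈ 920.50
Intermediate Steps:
g = 3/2 (g = 2 - 1/2 = 2 - 1*½ = 2 - ½ = 3/2 ≈ 1.5000)
f = 5/2 (f = -(36 - 1*46)/4 = -(36 - 46)/4 = -¼*(-10) = 5/2 ≈ 2.5000)
Q = -3/2 (Q = -3 + 1*(3/2) = -3 + 3/2 = -3/2 ≈ -1.5000)
P(r) = 51 (P(r) = 42 - 6*(-3/2) = 42 + 9 = 51)
f + P(-12)*18 = 5/2 + 51*18 = 5/2 + 918 = 1841/2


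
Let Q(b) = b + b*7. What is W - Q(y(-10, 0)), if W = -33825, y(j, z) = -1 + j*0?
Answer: -33817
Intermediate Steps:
y(j, z) = -1 (y(j, z) = -1 + 0 = -1)
Q(b) = 8*b (Q(b) = b + 7*b = 8*b)
W - Q(y(-10, 0)) = -33825 - 8*(-1) = -33825 - 1*(-8) = -33825 + 8 = -33817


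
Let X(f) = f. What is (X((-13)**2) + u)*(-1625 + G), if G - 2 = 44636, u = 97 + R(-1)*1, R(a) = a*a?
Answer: 11484471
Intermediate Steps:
R(a) = a**2
u = 98 (u = 97 + (-1)**2*1 = 97 + 1*1 = 97 + 1 = 98)
G = 44638 (G = 2 + 44636 = 44638)
(X((-13)**2) + u)*(-1625 + G) = ((-13)**2 + 98)*(-1625 + 44638) = (169 + 98)*43013 = 267*43013 = 11484471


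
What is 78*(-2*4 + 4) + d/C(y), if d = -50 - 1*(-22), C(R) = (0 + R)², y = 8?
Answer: -4999/16 ≈ -312.44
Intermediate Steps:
C(R) = R²
d = -28 (d = -50 + 22 = -28)
78*(-2*4 + 4) + d/C(y) = 78*(-2*4 + 4) - 28/(8²) = 78*(-8 + 4) - 28/64 = 78*(-4) - 28*1/64 = -312 - 7/16 = -4999/16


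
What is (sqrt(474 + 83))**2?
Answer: 557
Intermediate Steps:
(sqrt(474 + 83))**2 = (sqrt(557))**2 = 557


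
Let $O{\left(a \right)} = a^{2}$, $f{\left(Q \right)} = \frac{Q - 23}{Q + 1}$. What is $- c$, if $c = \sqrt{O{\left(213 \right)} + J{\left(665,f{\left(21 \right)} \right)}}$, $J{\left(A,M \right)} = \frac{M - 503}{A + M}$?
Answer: $- \frac{\sqrt{606738962562}}{3657} \approx -213.0$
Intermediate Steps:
$f{\left(Q \right)} = \frac{-23 + Q}{1 + Q}$
$J{\left(A,M \right)} = \frac{-503 + M}{A + M}$
$c = \frac{\sqrt{606738962562}}{3657}$ ($c = \sqrt{213^{2} + \frac{-503 + \frac{-23 + 21}{1 + 21}}{665 + \frac{-23 + 21}{1 + 21}}} = \sqrt{45369 + \frac{-503 + \frac{1}{22} \left(-2\right)}{665 + \frac{1}{22} \left(-2\right)}} = \sqrt{45369 + \frac{-503 - \frac{1}{11}}{665 - \frac{1}{11}}} = \sqrt{45369 + \frac{1}{\frac{7314}{11}} \left(- \frac{5534}{11}\right)} = \sqrt{45369 + \frac{11}{7314} \left(- \frac{5534}{11}\right)} = \sqrt{45369 - \frac{2767}{3657}} = \sqrt{\frac{165911666}{3657}} = \frac{\sqrt{606738962562}}{3657} \approx 213.0$)
$- c = - \frac{\sqrt{606738962562}}{3657}$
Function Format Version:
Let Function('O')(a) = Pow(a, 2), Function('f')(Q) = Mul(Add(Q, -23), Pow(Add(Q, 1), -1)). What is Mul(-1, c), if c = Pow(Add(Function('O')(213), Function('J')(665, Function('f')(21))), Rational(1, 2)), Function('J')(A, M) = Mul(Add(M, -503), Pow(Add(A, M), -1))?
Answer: Mul(Rational(-1, 3657), Pow(606738962562, Rational(1, 2))) ≈ -213.00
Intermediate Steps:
Function('f')(Q) = Mul(Pow(Add(1, Q), -1), Add(-23, Q)) (Function('f')(Q) = Mul(Add(-23, Q), Pow(Add(1, Q), -1)) = Mul(Pow(Add(1, Q), -1), Add(-23, Q)))
Function('J')(A, M) = Mul(Pow(Add(A, M), -1), Add(-503, M)) (Function('J')(A, M) = Mul(Add(-503, M), Pow(Add(A, M), -1)) = Mul(Pow(Add(A, M), -1), Add(-503, M)))
c = Mul(Rational(1, 3657), Pow(606738962562, Rational(1, 2))) (c = Pow(Add(Pow(213, 2), Mul(Pow(Add(665, Mul(Pow(Add(1, 21), -1), Add(-23, 21))), -1), Add(-503, Mul(Pow(Add(1, 21), -1), Add(-23, 21))))), Rational(1, 2)) = Pow(Add(45369, Mul(Pow(Add(665, Mul(Pow(22, -1), -2)), -1), Add(-503, Mul(Pow(22, -1), -2)))), Rational(1, 2)) = Pow(Add(45369, Mul(Pow(Add(665, Mul(Rational(1, 22), -2)), -1), Add(-503, Mul(Rational(1, 22), -2)))), Rational(1, 2)) = Pow(Add(45369, Mul(Pow(Add(665, Rational(-1, 11)), -1), Add(-503, Rational(-1, 11)))), Rational(1, 2)) = Pow(Add(45369, Mul(Pow(Rational(7314, 11), -1), Rational(-5534, 11))), Rational(1, 2)) = Pow(Add(45369, Mul(Rational(11, 7314), Rational(-5534, 11))), Rational(1, 2)) = Pow(Add(45369, Rational(-2767, 3657)), Rational(1, 2)) = Pow(Rational(165911666, 3657), Rational(1, 2)) = Mul(Rational(1, 3657), Pow(606738962562, Rational(1, 2))) ≈ 213.00)
Mul(-1, c) = Mul(-1, Mul(Rational(1, 3657), Pow(606738962562, Rational(1, 2)))) = Mul(Rational(-1, 3657), Pow(606738962562, Rational(1, 2)))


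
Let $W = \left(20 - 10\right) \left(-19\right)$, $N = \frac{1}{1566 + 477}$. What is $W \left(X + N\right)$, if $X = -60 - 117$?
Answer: $\frac{68705900}{2043} \approx 33630.0$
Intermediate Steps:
$N = \frac{1}{2043} \approx 0.00048948$
$X = -177$
$W = -190$ ($W = 10 \left(-19\right) = -190$)
$W \left(X + N\right) = - 190 \left(-177 + \frac{1}{2043}\right) = \left(-190\right) \left(- \frac{361610}{2043}\right) = \frac{68705900}{2043}$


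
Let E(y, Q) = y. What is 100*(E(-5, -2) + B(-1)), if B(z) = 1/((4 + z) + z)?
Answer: -450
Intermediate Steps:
B(z) = 1/(4 + 2*z)
100*(E(-5, -2) + B(-1)) = 100*(-5 + 1/(2*(2 - 1))) = 100*(-5 + (½)/1) = 100*(-5 + (½)*1) = 100*(-5 + ½) = 100*(-9/2) = -450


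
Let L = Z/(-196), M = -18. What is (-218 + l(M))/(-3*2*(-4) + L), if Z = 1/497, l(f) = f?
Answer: -22989232/2337887 ≈ -9.8333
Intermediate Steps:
Z = 1/497 ≈ 0.0020121
L = -1/97412 (L = (1/497)/(-196) = (1/497)*(-1/196) = -1/97412 ≈ -1.0266e-5)
(-218 + l(M))/(-3*2*(-4) + L) = (-218 - 18)/(-3*2*(-4) - 1/97412) = -236/(-6*(-4) - 1/97412) = -236/(24 - 1/97412) = -236/2337887/97412 = -236*97412/2337887 = -22989232/2337887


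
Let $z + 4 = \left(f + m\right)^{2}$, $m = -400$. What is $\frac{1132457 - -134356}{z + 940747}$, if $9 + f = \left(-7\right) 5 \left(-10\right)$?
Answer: $\frac{1266813}{944224} \approx 1.3416$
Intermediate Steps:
$f = 341$ ($f = -9 + \left(-7\right) 5 \left(-10\right) = -9 - -350 = -9 + 350 = 341$)
$z = 3477$ ($z = -4 + \left(341 - 400\right)^{2} = -4 + \left(-59\right)^{2} = -4 + 3481 = 3477$)
$\frac{1132457 - -134356}{z + 940747} = \frac{1132457 - -134356}{3477 + 940747} = \frac{1132457 + \left(-803995 + 938351\right)}{944224} = \left(1132457 + 134356\right) \frac{1}{944224} = 1266813 \cdot \frac{1}{944224} = \frac{1266813}{944224}$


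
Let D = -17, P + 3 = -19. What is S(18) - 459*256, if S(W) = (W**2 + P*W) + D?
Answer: -117593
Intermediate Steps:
P = -22 (P = -3 - 19 = -22)
S(W) = -17 + W**2 - 22*W (S(W) = (W**2 - 22*W) - 17 = -17 + W**2 - 22*W)
S(18) - 459*256 = (-17 + 18**2 - 22*18) - 459*256 = (-17 + 324 - 396) - 117504 = -89 - 117504 = -117593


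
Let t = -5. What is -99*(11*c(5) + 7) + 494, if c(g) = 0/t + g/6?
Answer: -2213/2 ≈ -1106.5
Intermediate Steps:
c(g) = g/6 (c(g) = 0/(-5) + g/6 = 0*(-⅕) + g*(⅙) = 0 + g/6 = g/6)
-99*(11*c(5) + 7) + 494 = -99*(11*((⅙)*5) + 7) + 494 = -99*(11*(⅚) + 7) + 494 = -99*(55/6 + 7) + 494 = -99*97/6 + 494 = -3201/2 + 494 = -2213/2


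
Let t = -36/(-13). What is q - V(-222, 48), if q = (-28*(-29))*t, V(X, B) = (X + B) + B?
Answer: 30870/13 ≈ 2374.6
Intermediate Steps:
V(X, B) = X + 2*B (V(X, B) = (B + X) + B = X + 2*B)
t = 36/13 (t = -36*(-1/13) = 36/13 ≈ 2.7692)
q = 29232/13 (q = -28*(-29)*(36/13) = 812*(36/13) = 29232/13 ≈ 2248.6)
q - V(-222, 48) = 29232/13 - (-222 + 2*48) = 29232/13 - (-222 + 96) = 29232/13 - 1*(-126) = 29232/13 + 126 = 30870/13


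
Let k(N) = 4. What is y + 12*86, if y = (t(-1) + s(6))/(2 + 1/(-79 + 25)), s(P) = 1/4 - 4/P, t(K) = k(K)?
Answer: 221235/214 ≈ 1033.8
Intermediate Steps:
t(K) = 4
s(P) = ¼ - 4/P (s(P) = 1*(¼) - 4/P = ¼ - 4/P)
y = 387/214 (y = (4 + (¼)*(-16 + 6)/6)/(2 + 1/(-79 + 25)) = (4 + (¼)*(⅙)*(-10))/(2 + 1/(-54)) = (4 - 5/12)/(2 - 1/54) = 43/(12*(107/54)) = (43/12)*(54/107) = 387/214 ≈ 1.8084)
y + 12*86 = 387/214 + 12*86 = 387/214 + 1032 = 221235/214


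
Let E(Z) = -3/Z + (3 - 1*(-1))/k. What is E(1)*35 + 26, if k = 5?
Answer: -51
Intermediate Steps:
E(Z) = ⅘ - 3/Z (E(Z) = -3/Z + (3 - 1*(-1))/5 = -3/Z + (3 + 1)*(⅕) = -3/Z + 4*(⅕) = -3/Z + ⅘ = ⅘ - 3/Z)
E(1)*35 + 26 = (⅘ - 3/1)*35 + 26 = (⅘ - 3*1)*35 + 26 = (⅘ - 3)*35 + 26 = -11/5*35 + 26 = -77 + 26 = -51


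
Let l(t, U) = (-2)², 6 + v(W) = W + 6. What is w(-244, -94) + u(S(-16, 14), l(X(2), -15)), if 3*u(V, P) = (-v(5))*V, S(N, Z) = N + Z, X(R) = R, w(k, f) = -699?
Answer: -2087/3 ≈ -695.67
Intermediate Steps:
v(W) = W (v(W) = -6 + (W + 6) = -6 + (6 + W) = W)
l(t, U) = 4
u(V, P) = -5*V/3 (u(V, P) = ((-1*5)*V)/3 = (-5*V)/3 = -5*V/3)
w(-244, -94) + u(S(-16, 14), l(X(2), -15)) = -699 - 5*(-16 + 14)/3 = -699 - 5/3*(-2) = -699 + 10/3 = -2087/3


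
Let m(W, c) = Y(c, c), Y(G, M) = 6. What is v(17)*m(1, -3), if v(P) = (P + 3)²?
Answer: 2400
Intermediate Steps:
m(W, c) = 6
v(P) = (3 + P)²
v(17)*m(1, -3) = (3 + 17)²*6 = 20²*6 = 400*6 = 2400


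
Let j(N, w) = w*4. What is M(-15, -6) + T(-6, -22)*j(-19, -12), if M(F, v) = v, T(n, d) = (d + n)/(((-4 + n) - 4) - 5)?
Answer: -1458/19 ≈ -76.737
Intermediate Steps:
j(N, w) = 4*w
T(n, d) = (d + n)/(-13 + n) (T(n, d) = (d + n)/((-8 + n) - 5) = (d + n)/(-13 + n))
M(-15, -6) + T(-6, -22)*j(-19, -12) = -6 + ((-22 - 6)/(-13 - 6))*(4*(-12)) = -6 + (-28/(-19))*(-48) = -6 - 1/19*(-28)*(-48) = -6 + (28/19)*(-48) = -6 - 1344/19 = -1458/19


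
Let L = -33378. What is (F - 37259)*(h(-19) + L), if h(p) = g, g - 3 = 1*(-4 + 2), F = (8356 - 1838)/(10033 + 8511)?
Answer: 11530491482253/9272 ≈ 1.2436e+9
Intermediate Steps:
F = 3259/9272 (F = 6518/18544 = 6518*(1/18544) = 3259/9272 ≈ 0.35149)
g = 1 (g = 3 + 1*(-4 + 2) = 3 + 1*(-2) = 3 - 2 = 1)
h(p) = 1
(F - 37259)*(h(-19) + L) = (3259/9272 - 37259)*(1 - 33378) = -345462189/9272*(-33377) = 11530491482253/9272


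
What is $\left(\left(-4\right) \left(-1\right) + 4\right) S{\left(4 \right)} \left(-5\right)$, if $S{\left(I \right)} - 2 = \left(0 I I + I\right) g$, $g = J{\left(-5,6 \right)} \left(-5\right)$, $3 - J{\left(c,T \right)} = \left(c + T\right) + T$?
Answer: $-3280$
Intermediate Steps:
$J{\left(c,T \right)} = 3 - c - 2 T$ ($J{\left(c,T \right)} = 3 - \left(\left(c + T\right) + T\right) = 3 - \left(\left(T + c\right) + T\right) = 3 - \left(c + 2 T\right) = 3 - c - 2 T$)
$g = 20$ ($g = \left(3 - -5 - 12\right) \left(-5\right) = \left(3 + 5 - 12\right) \left(-5\right) = \left(-4\right) \left(-5\right) = 20$)
$S{\left(I \right)} = 2 + 20 I$ ($S{\left(I \right)} = 2 + \left(0 I I + I\right) 20 = 2 + \left(0 I + I\right) 20 = 2 + \left(0 + I\right) 20 = 2 + I 20 = 2 + 20 I$)
$\left(\left(-4\right) \left(-1\right) + 4\right) S{\left(4 \right)} \left(-5\right) = \left(\left(-4\right) \left(-1\right) + 4\right) \left(2 + 20 \cdot 4\right) \left(-5\right) = \left(4 + 4\right) \left(2 + 80\right) \left(-5\right) = 8 \cdot 82 \left(-5\right) = 656 \left(-5\right) = -3280$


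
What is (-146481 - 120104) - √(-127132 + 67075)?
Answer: -266585 - 3*I*√6673 ≈ -2.6659e+5 - 245.07*I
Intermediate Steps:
(-146481 - 120104) - √(-127132 + 67075) = -266585 - √(-60057) = -266585 - 3*I*√6673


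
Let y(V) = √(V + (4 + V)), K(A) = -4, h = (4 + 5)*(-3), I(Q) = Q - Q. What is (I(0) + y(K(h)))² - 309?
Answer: -313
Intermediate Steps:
I(Q) = 0
h = -27 (h = 9*(-3) = -27)
y(V) = √(4 + 2*V)
(I(0) + y(K(h)))² - 309 = (0 + √(4 + 2*(-4)))² - 309 = (0 + √(4 - 8))² - 309 = (0 + √(-4))² - 309 = (0 + 2*I)² - 309 = (2*I)² - 309 = -4 - 309 = -313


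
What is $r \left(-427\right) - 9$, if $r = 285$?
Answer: $-121704$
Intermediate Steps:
$r \left(-427\right) - 9 = 285 \left(-427\right) - 9 = -121695 - 9 = -121704$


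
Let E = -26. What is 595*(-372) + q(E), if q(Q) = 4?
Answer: -221336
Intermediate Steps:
595*(-372) + q(E) = 595*(-372) + 4 = -221340 + 4 = -221336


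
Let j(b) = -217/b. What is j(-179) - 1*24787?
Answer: -4436656/179 ≈ -24786.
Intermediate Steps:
j(-179) - 1*24787 = -217/(-179) - 1*24787 = -217*(-1/179) - 24787 = 217/179 - 24787 = -4436656/179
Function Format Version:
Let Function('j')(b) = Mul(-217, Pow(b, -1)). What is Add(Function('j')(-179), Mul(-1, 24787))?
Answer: Rational(-4436656, 179) ≈ -24786.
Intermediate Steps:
Add(Function('j')(-179), Mul(-1, 24787)) = Add(Mul(-217, Pow(-179, -1)), Mul(-1, 24787)) = Add(Mul(-217, Rational(-1, 179)), -24787) = Add(Rational(217, 179), -24787) = Rational(-4436656, 179)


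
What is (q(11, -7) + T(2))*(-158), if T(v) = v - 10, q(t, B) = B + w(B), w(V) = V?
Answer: 3476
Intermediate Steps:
q(t, B) = 2*B (q(t, B) = B + B = 2*B)
T(v) = -10 + v
(q(11, -7) + T(2))*(-158) = (2*(-7) + (-10 + 2))*(-158) = (-14 - 8)*(-158) = -22*(-158) = 3476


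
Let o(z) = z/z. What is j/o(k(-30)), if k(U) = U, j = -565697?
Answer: -565697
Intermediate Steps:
o(z) = 1
j/o(k(-30)) = -565697/1 = -565697*1 = -565697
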